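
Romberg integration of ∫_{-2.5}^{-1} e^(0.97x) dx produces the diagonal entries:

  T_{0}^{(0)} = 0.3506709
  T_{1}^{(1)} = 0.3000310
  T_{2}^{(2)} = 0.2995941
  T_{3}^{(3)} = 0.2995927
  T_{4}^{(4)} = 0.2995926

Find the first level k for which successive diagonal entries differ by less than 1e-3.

|T_{1}^{(1)} − T_{0}^{(0)}| = 0.0506399 ≥ 1e-3
|T_{2}^{(2)} − T_{1}^{(1)}| = 0.0004369 < 1e-3

k = 2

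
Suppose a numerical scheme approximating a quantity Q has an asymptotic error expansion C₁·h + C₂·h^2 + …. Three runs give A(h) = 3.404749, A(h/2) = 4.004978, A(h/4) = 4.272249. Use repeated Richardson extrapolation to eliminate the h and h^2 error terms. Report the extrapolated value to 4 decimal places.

First eliminate the h term (factor 2^1 = 2):
  B₁ = (2·4.004978 − 3.404749)/1 = 4.605207
  B₂ = (2·4.272249 − 4.004978)/1 = 4.539520
Then eliminate the h^2 term (factor 2^2 = 4):
  (4·4.539520 − 4.605207)/3 = 4.517624

4.5176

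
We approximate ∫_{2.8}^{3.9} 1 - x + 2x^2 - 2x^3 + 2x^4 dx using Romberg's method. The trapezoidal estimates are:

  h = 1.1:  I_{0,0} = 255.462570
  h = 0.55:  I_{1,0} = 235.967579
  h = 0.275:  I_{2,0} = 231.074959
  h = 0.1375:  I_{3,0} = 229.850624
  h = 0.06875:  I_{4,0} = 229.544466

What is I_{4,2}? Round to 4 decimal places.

229.4424

I_{3,1} = (4·229.850624 − 231.074959) / 3 = 229.442512
I_{4,1} = 229.544466 + (229.544466 − 229.850624)/3 = 229.442413
I_{4,2} = 229.442413 + (229.442413 − 229.442512)/15 = 229.442406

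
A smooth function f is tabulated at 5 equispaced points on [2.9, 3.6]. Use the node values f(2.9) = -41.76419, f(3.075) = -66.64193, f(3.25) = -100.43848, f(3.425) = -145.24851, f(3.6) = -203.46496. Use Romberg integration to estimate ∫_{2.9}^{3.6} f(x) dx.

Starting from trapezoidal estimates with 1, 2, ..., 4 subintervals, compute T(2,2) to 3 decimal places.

-75.463

T(0,0) (trapezoid, 1 panel, h=0.7000): -85.83020
T(1,0) (trapezoid, 2 panels, h=0.3500): -78.06857
T(2,0) (trapezoid, 4 panels, h=0.1750): -76.11511
T(1,1) = -78.06857 + (-78.06857 − (-85.83020))/3 = -75.48136
T(2,1) = -76.11511 + (-76.11511 − (-78.06857))/3 = -75.46396
T(2,2) = -75.46396 + (-75.46396 − (-75.48136))/15 = -75.46280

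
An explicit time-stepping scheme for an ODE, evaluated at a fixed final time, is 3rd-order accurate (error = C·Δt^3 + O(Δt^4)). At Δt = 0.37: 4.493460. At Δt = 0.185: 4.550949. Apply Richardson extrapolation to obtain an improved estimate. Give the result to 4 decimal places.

Extrapolated value = (8·A(Δt/2) − A(Δt)) / (8 − 1)
= (8·4.550949 − 4.493460) / 7
= 31.914132 / 7 = 4.559162

4.5592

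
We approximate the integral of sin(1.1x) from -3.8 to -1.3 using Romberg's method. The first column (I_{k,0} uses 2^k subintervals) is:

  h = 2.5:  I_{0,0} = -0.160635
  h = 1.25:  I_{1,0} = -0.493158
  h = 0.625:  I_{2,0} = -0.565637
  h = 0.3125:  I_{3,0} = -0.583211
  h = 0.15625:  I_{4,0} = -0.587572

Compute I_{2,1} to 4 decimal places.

Richardson extrapolation on the trapezoidal column (denominator 4−1=3):
I_{2,1} = (4·(-0.565637) − (-0.493158)) / 3 = -0.589797

-0.5898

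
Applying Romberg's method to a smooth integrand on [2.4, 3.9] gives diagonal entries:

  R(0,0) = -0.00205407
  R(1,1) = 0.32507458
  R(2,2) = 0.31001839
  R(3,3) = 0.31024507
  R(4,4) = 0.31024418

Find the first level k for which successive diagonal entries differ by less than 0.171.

|R(1,1) − R(0,0)| = 0.32712865 ≥ 0.171
|R(2,2) − R(1,1)| = 0.01505619 < 0.171

k = 2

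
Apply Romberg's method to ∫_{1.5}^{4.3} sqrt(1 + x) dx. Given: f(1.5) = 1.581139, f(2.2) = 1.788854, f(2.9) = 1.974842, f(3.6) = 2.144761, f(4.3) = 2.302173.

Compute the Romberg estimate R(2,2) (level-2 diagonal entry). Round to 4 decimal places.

5.4991

R(0,0) (trapezoid, 1 panel, h=2.8000): 5.436637
R(1,0) (trapezoid, 2 panels, h=1.4000): 5.483097
R(2,0) (trapezoid, 4 panels, h=0.7000): 5.495079
R(1,1) = 5.483097 + (5.483097 − 5.436637)/3 = 5.498584
R(2,1) = 5.495079 + (5.495079 − 5.483097)/3 = 5.499073
R(2,2) = 5.499073 + (5.499073 − 5.498584)/15 = 5.499106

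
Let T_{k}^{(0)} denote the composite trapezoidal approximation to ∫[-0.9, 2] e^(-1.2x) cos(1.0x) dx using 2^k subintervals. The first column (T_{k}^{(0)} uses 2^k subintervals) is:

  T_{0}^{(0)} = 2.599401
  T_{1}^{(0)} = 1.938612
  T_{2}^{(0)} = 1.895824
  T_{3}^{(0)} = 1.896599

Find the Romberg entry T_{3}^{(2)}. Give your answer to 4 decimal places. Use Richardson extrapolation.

Richardson extrapolation on the trapezoidal column (denominator 4−1=3):
T_{2}^{(1)} = (4·1.895824 − 1.938612) / 3 = 1.881561
T_{3}^{(1)} = (4·1.896599 − 1.895824) / 3 = 1.896857
T_{3}^{(2)} = 1.896857 + (1.896857 − 1.881561)/15 = 1.897877

1.8979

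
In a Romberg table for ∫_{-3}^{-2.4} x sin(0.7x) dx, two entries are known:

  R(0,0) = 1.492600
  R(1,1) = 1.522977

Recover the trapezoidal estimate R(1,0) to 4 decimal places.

From R(1,1) = (4·R(1,0) − R(0,0))/3, solve for R(1,0):
4·R(1,0) = 3·1.522977 + 1.492600 = 6.061531
R(1,0) = 1.515383

1.5154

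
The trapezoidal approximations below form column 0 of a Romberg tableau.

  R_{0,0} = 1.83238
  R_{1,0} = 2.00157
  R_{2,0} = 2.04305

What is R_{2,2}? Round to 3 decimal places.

2.057

Richardson extrapolation on the trapezoidal column (denominator 4−1=3):
R_{1,1} = 2.00157 + (2.00157 − 1.83238)/3 = 2.05797
R_{2,1} = 2.04305 + (2.04305 − 2.00157)/3 = 2.05688
R_{2,2} = 2.05688 + (2.05688 − 2.05797)/15 = 2.05681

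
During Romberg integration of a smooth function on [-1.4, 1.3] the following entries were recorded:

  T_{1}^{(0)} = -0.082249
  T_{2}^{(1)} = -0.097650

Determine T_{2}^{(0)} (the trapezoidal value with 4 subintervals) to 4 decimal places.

-0.0938

From T_{2}^{(1)} = (4·T_{2}^{(0)} − T_{1}^{(0)})/3, solve for T_{2}^{(0)}:
4·T_{2}^{(0)} = 3·(-0.097650) + (-0.082249) = -0.375199
T_{2}^{(0)} = -0.093800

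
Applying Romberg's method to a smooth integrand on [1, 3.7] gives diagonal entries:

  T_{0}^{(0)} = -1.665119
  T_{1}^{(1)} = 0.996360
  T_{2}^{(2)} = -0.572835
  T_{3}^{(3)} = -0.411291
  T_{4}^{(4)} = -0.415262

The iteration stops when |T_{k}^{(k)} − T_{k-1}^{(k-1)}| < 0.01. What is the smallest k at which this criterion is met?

k = 4

|T_{1}^{(1)} − T_{0}^{(0)}| = 2.661479 ≥ 0.01
|T_{2}^{(2)} − T_{1}^{(1)}| = 1.569195 ≥ 0.01
|T_{3}^{(3)} − T_{2}^{(2)}| = 0.161544 ≥ 0.01
|T_{4}^{(4)} − T_{3}^{(3)}| = 0.003971 < 0.01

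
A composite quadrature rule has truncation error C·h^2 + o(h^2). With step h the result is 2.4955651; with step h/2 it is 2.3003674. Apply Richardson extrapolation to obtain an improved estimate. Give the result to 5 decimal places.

2.23530

Extrapolated value = (4·A(h/2) − A(h)) / (4 − 1)
= (4·2.3003674 − 2.4955651) / 3
= 6.7059045 / 3 = 2.2353015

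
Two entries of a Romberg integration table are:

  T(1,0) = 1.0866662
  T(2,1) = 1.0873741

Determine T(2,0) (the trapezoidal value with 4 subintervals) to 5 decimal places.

1.08720

From T(2,1) = (4·T(2,0) − T(1,0))/3, solve for T(2,0):
4·T(2,0) = 3·1.0873741 + 1.0866662 = 4.3487885
T(2,0) = 1.0871971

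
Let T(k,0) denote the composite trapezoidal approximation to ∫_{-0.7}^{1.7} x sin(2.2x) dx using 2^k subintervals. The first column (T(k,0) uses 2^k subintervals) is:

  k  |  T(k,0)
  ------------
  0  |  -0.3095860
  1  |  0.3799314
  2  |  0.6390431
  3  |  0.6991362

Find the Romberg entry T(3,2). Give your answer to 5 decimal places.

0.71875

Richardson extrapolation on the trapezoidal column (denominator 4−1=3):
T(2,1) = 0.6390431 + (0.6390431 − 0.3799314)/3 = 0.7254137
T(3,1) = (4·0.6991362 − 0.6390431) / 3 = 0.7191672
T(3,2) = (16·0.7191672 − 0.7254137) / 15 = 0.7187508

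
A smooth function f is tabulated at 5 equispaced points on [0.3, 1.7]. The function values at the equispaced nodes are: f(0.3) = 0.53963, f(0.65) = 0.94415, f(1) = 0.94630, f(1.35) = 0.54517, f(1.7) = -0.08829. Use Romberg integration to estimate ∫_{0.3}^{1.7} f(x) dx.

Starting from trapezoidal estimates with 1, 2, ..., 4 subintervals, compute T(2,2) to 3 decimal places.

T(0,0) (trapezoid, 1 panel, h=1.4000): 0.31594
T(1,0) (trapezoid, 2 panels, h=0.7000): 0.82038
T(2,0) (trapezoid, 4 panels, h=0.3500): 0.93145
T(1,1) = 0.82038 + (0.82038 − 0.31594)/3 = 0.98853
T(2,1) = 0.93145 + (0.93145 − 0.82038)/3 = 0.96847
T(2,2) = 0.96847 + (0.96847 − 0.98853)/15 = 0.96713

0.967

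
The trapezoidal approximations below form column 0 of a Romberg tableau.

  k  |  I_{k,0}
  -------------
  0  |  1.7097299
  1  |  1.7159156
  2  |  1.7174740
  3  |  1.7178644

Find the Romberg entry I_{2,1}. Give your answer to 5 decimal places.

1.71799

I_{2,1} = (4·1.7174740 − 1.7159156) / 3 = 1.7179935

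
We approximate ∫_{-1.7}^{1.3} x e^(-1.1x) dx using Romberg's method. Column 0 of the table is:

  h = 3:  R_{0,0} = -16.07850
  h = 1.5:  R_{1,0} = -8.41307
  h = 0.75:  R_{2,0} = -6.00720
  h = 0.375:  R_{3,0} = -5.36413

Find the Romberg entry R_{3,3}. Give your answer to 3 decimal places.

-5.146

R_{1,1} = (4·(-8.41307) − (-16.07850)) / 3 = -5.85793
R_{2,1} = (4·(-6.00720) − (-8.41307)) / 3 = -5.20524
R_{3,1} = (4·(-5.36413) − (-6.00720)) / 3 = -5.14977
R_{2,2} = -5.20524 + (-5.20524 − (-5.85793))/15 = -5.16173
R_{3,2} = -5.14977 + (-5.14977 − (-5.20524))/15 = -5.14607
R_{3,3} = -5.14607 + (-5.14607 − (-5.16173))/63 = -5.14582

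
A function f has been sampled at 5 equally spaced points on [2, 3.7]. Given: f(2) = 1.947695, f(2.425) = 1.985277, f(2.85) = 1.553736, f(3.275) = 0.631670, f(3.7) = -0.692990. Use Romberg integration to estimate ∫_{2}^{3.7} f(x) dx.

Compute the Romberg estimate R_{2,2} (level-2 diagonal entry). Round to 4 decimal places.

R_{0,0} (trapezoid, 1 panel, h=1.7000): 1.066499
R_{1,0} (trapezoid, 2 panels, h=0.8500): 1.853925
R_{2,0} (trapezoid, 4 panels, h=0.4250): 2.039165
R_{1,1} = 1.853925 + (1.853925 − 1.066499)/3 = 2.116400
R_{2,1} = 2.039165 + (2.039165 − 1.853925)/3 = 2.100912
R_{2,2} = 2.100912 + (2.100912 − 2.116400)/15 = 2.099879

2.0999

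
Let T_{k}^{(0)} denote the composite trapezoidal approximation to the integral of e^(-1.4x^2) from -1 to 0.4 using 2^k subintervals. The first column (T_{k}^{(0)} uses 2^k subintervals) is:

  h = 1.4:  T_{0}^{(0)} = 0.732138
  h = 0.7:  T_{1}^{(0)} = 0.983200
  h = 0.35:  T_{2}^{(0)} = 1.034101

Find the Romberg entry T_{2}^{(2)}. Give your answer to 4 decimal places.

T_{1}^{(1)} = (4·0.983200 − 0.732138) / 3 = 1.066887
T_{2}^{(1)} = (4·1.034101 − 0.983200) / 3 = 1.051068
T_{2}^{(2)} = 1.051068 + (1.051068 − 1.066887)/15 = 1.050013

1.0500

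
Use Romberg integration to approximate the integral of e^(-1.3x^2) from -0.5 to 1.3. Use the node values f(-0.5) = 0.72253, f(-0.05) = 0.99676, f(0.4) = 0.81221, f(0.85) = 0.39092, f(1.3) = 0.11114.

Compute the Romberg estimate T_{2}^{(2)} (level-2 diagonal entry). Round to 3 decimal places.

T_{0}^{(0)} (trapezoid, 1 panel, h=1.8000): 0.75030
T_{1}^{(0)} (trapezoid, 2 panels, h=0.9000): 1.10614
T_{2}^{(0)} (trapezoid, 4 panels, h=0.4500): 1.17753
T_{1}^{(1)} = 1.10614 + (1.10614 − 0.75030)/3 = 1.22475
T_{2}^{(1)} = 1.17753 + (1.17753 − 1.10614)/3 = 1.20133
T_{2}^{(2)} = 1.20133 + (1.20133 − 1.22475)/15 = 1.19977

1.200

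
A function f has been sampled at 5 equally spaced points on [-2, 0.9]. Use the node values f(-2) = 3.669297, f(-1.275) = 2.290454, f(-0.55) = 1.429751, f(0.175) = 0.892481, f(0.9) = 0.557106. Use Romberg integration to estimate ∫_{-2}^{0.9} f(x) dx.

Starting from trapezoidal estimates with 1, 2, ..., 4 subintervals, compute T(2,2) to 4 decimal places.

T(0,0) (trapezoid, 1 panel, h=2.9000): 6.128284
T(1,0) (trapezoid, 2 panels, h=1.4500): 5.137281
T(2,0) (trapezoid, 4 panels, h=0.7250): 4.876268
T(1,1) = 5.137281 + (5.137281 − 6.128284)/3 = 4.806947
T(2,1) = 4.876268 + (4.876268 − 5.137281)/3 = 4.789264
T(2,2) = 4.789264 + (4.789264 − 4.806947)/15 = 4.788085

4.7881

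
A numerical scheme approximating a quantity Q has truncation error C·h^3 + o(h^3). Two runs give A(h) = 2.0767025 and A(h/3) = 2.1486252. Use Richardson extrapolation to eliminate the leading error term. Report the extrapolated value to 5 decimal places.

The leading error scales as h^3; refining by a factor of 3 reduces it by 3^3 = 27.
Extrapolated value = (27·A(h/3) − A(h)) / (27 − 1)
= (27·2.1486252 − 2.0767025) / 26
= 55.9361779 / 26 = 2.1513915

2.15139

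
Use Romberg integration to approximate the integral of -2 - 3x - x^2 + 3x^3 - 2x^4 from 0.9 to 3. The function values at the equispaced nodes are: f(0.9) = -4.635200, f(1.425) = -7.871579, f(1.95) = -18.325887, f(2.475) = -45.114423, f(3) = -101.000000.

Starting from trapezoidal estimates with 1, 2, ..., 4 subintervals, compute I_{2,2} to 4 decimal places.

-61.9479

I_{0,0} (trapezoid, 1 panel, h=2.1000): -110.916960
I_{1,0} (trapezoid, 2 panels, h=1.0500): -74.700661
I_{2,0} (trapezoid, 4 panels, h=0.5250): -65.167982
I_{1,1} = -74.700661 + (-74.700661 − (-110.916960))/3 = -62.628561
I_{2,1} = -65.167982 + (-65.167982 − (-74.700661))/3 = -61.990422
I_{2,2} = -61.990422 + (-61.990422 − (-62.628561))/15 = -61.947879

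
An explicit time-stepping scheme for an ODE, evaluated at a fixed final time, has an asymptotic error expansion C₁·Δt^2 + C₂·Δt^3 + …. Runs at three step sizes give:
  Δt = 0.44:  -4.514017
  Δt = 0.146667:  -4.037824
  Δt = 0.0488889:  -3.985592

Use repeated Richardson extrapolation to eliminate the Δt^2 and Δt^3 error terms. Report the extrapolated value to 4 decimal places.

-3.9791

First eliminate the Δt^2 term (factor 3^2 = 9):
  B₁ = (9·(-4.037824) − (-4.514017))/8 = -3.978300
  B₂ = (9·(-3.985592) − (-4.037824))/8 = -3.979063
Then eliminate the Δt^3 term (factor 3^3 = 27):
  (27·(-3.979063) − (-3.978300))/26 = -3.979092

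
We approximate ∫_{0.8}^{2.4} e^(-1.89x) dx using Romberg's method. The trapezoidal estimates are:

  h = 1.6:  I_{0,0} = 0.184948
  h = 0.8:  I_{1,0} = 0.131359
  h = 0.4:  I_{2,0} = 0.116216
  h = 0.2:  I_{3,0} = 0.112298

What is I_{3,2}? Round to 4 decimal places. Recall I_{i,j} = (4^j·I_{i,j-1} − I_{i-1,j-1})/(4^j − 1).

Richardson extrapolation on the trapezoidal column (denominator 4−1=3):
I_{2,1} = (4·0.116216 − 0.131359) / 3 = 0.111168
I_{3,1} = 0.112298 + (0.112298 − 0.116216)/3 = 0.110992
I_{3,2} = 0.110992 + (0.110992 − 0.111168)/15 = 0.110980

0.1110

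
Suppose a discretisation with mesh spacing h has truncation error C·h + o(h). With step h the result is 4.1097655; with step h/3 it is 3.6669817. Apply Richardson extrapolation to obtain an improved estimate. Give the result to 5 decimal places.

3.44559

The leading error scales as h; refining by a factor of 3 reduces it by 3^1 = 3.
Extrapolated value = (3·A(h/3) − A(h)) / (3 − 1)
= (3·3.6669817 − 4.1097655) / 2
= 6.8911796 / 2 = 3.4455898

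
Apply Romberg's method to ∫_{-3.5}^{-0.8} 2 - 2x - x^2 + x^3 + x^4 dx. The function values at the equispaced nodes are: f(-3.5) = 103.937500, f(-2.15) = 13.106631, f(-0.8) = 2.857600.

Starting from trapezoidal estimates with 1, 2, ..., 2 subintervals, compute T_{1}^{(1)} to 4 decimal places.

T_{0}^{(0)} (trapezoid, 1 panel, h=2.7000): 144.173385
T_{1}^{(0)} (trapezoid, 2 panels, h=1.3500): 89.780644
T_{1}^{(1)} = 89.780644 + (89.780644 − 144.173385)/3 = 71.649730

71.6497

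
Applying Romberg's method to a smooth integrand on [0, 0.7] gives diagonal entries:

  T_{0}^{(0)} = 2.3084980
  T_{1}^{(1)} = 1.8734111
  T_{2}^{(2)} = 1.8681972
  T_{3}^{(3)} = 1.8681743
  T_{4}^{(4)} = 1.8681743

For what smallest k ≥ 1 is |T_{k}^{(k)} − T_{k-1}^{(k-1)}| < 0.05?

k = 2

|T_{1}^{(1)} − T_{0}^{(0)}| = 0.4350869 ≥ 0.05
|T_{2}^{(2)} − T_{1}^{(1)}| = 0.0052139 < 0.05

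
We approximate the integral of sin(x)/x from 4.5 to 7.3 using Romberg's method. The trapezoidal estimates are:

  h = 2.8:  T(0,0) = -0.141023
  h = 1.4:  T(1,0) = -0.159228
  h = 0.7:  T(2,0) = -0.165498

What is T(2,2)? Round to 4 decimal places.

Richardson extrapolation on the trapezoidal column (denominator 4−1=3):
T(1,1) = (4·(-0.159228) − (-0.141023)) / 3 = -0.165296
T(2,1) = (4·(-0.165498) − (-0.159228)) / 3 = -0.167588
T(2,2) = (16·(-0.167588) − (-0.165296)) / 15 = -0.167741

-0.1677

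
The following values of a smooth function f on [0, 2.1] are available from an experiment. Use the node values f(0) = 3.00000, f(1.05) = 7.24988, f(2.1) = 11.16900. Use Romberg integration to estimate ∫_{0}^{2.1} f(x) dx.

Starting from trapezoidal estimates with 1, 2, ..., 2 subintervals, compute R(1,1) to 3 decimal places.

R(0,0) (trapezoid, 1 panel, h=2.1000): 14.87745
R(1,0) (trapezoid, 2 panels, h=1.0500): 15.05110
R(1,1) = 15.05110 + (15.05110 − 14.87745)/3 = 15.10898

15.109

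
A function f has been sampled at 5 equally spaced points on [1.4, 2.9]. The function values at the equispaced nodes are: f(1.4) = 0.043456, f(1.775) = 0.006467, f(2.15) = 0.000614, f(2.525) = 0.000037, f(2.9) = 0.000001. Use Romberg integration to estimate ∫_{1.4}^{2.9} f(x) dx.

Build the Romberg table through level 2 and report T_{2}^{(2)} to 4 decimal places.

T_{0}^{(0)} (trapezoid, 1 panel, h=1.5000): 0.032593
T_{1}^{(0)} (trapezoid, 2 panels, h=0.7500): 0.016757
T_{2}^{(0)} (trapezoid, 4 panels, h=0.3750): 0.010817
T_{1}^{(1)} = 0.016757 + (0.016757 − 0.032593)/3 = 0.011478
T_{2}^{(1)} = 0.010817 + (0.010817 − 0.016757)/3 = 0.008837
T_{2}^{(2)} = 0.008837 + (0.008837 − 0.011478)/15 = 0.008661

0.0087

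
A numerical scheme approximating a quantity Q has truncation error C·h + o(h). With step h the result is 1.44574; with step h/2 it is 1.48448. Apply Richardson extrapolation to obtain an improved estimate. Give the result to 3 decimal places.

1.523

The leading error scales as h; refining by a factor of 2 reduces it by 2^1 = 2.
Extrapolated value = (2·A(h/2) − A(h)) / (2 − 1)
= (2·1.48448 − 1.44574) / 1
= 1.52322 / 1 = 1.52322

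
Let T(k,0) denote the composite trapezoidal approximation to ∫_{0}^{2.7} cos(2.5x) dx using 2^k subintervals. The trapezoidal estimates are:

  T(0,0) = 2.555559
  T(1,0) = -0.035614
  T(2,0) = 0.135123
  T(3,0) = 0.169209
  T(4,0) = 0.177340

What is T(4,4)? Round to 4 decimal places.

0.1800

T(1,1) = (4·(-0.035614) − 2.555559) / 3 = -0.899338
T(2,1) = 0.135123 + (0.135123 − (-0.035614))/3 = 0.192035
T(3,1) = 0.169209 + (0.169209 − 0.135123)/3 = 0.180571
T(4,1) = 0.177340 + (0.177340 − 0.169209)/3 = 0.180050
T(2,2) = (16·0.192035 − (-0.899338)) / 15 = 0.264793
T(3,2) = 0.180571 + (0.180571 − 0.192035)/15 = 0.179807
T(4,2) = (16·0.180050 − 0.180571) / 15 = 0.180015
T(3,3) = 0.179807 + (0.179807 − 0.264793)/63 = 0.178458
T(4,3) = 0.180015 + (0.180015 − 0.179807)/63 = 0.180018
T(4,4) = (256·0.180018 − 0.178458) / 255 = 0.180024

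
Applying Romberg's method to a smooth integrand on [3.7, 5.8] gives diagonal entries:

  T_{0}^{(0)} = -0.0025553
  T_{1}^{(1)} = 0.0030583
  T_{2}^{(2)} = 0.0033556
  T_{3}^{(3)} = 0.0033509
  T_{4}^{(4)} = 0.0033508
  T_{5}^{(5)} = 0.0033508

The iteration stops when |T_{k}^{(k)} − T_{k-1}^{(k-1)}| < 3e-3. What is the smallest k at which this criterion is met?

|T_{1}^{(1)} − T_{0}^{(0)}| = 0.0056136 ≥ 3e-3
|T_{2}^{(2)} − T_{1}^{(1)}| = 0.0002973 < 3e-3

k = 2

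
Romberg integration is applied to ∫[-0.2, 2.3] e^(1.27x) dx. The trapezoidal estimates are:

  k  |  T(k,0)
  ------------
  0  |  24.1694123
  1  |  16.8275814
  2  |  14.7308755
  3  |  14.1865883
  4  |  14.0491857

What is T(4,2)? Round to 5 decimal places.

14.00327

Richardson extrapolation on the trapezoidal column (denominator 4−1=3):
T(3,1) = 14.1865883 + (14.1865883 − 14.7308755)/3 = 14.0051592
T(4,1) = (4·14.0491857 − 14.1865883) / 3 = 14.0033848
T(4,2) = (16·14.0033848 − 14.0051592) / 15 = 14.0032665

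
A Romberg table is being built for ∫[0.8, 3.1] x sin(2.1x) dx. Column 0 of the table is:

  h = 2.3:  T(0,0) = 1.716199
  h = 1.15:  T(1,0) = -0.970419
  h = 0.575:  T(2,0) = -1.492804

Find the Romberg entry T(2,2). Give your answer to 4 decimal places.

-1.6537

T(1,1) = -0.970419 + (-0.970419 − 1.716199)/3 = -1.865958
T(2,1) = -1.492804 + (-1.492804 − (-0.970419))/3 = -1.666932
T(2,2) = (16·(-1.666932) − (-1.865958)) / 15 = -1.653664
(Column j=1 coincides with Simpson's rule on the same nodes.)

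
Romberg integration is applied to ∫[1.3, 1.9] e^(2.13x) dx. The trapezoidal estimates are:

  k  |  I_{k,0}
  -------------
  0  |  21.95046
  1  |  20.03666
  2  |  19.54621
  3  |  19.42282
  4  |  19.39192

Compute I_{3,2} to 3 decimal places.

I_{2,1} = 19.54621 + (19.54621 − 20.03666)/3 = 19.38273
I_{3,1} = 19.42282 + (19.42282 − 19.54621)/3 = 19.38169
I_{3,2} = (16·19.38169 − 19.38273) / 15 = 19.38162
(Column j=1 coincides with Simpson's rule on the same nodes.)

19.382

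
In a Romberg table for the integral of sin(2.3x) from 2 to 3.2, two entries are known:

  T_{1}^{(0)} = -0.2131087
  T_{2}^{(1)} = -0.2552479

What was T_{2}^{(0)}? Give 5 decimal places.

-0.24471

From T_{2}^{(1)} = (4·T_{2}^{(0)} − T_{1}^{(0)})/3, solve for T_{2}^{(0)}:
4·T_{2}^{(0)} = 3·(-0.2552479) + (-0.2131087) = -0.9788524
T_{2}^{(0)} = -0.2447131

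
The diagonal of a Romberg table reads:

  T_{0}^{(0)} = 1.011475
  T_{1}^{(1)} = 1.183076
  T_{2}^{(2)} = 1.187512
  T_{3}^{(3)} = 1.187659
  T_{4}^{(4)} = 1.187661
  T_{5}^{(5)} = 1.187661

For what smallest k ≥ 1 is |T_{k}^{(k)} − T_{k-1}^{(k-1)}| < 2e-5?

k = 4

|T_{1}^{(1)} − T_{0}^{(0)}| = 0.171601 ≥ 2e-5
|T_{2}^{(2)} − T_{1}^{(1)}| = 0.004436 ≥ 2e-5
|T_{3}^{(3)} − T_{2}^{(2)}| = 0.000147 ≥ 2e-5
|T_{4}^{(4)} − T_{3}^{(3)}| = 0.000002 < 2e-5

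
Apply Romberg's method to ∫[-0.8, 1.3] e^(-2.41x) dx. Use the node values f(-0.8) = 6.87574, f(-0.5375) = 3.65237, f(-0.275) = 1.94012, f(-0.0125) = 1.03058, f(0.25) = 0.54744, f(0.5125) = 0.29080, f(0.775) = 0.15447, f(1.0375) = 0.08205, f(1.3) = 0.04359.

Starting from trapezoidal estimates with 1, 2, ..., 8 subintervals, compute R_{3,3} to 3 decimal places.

2.835

R_{0,0} (trapezoid, 1 panel, h=2.1000): 7.26530
R_{1,0} (trapezoid, 2 panels, h=1.0500): 4.20746
R_{2,0} (trapezoid, 4 panels, h=0.5250): 3.20339
R_{3,0} (trapezoid, 8 panels, h=0.2625): 2.92884
R_{1,1} = 4.20746 + (4.20746 − 7.26530)/3 = 3.18818
R_{2,1} = 3.20339 + (3.20339 − 4.20746)/3 = 2.86870
R_{3,1} = 2.92884 + (2.92884 − 3.20339)/3 = 2.83732
R_{2,2} = 2.86870 + (2.86870 − 3.18818)/15 = 2.84740
R_{3,2} = 2.83732 + (2.83732 − 2.86870)/15 = 2.83523
R_{3,3} = 2.83523 + (2.83523 − 2.84740)/63 = 2.83504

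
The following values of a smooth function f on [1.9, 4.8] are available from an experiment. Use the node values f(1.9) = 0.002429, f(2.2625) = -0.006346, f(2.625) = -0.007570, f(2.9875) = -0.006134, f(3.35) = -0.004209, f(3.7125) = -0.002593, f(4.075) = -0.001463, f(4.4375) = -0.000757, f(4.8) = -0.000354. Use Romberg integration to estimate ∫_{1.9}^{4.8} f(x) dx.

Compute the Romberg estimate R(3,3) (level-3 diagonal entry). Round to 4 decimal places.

R(0,0) (trapezoid, 1 panel, h=2.9000): 0.003009
R(1,0) (trapezoid, 2 panels, h=1.4500): -0.004599
R(2,0) (trapezoid, 4 panels, h=0.7250): -0.008848
R(3,0) (trapezoid, 8 panels, h=0.3625): -0.010163
R(1,1) = -0.004599 + (-0.004599 − 0.003009)/3 = -0.007135
R(2,1) = -0.008848 + (-0.008848 − (-0.004599))/3 = -0.010264
R(3,1) = -0.010163 + (-0.010163 − (-0.008848))/3 = -0.010601
R(2,2) = -0.010264 + (-0.010264 − (-0.007135))/15 = -0.010473
R(3,2) = -0.010601 + (-0.010601 − (-0.010264))/15 = -0.010623
R(3,3) = -0.010623 + (-0.010623 − (-0.010473))/63 = -0.010625

-0.0106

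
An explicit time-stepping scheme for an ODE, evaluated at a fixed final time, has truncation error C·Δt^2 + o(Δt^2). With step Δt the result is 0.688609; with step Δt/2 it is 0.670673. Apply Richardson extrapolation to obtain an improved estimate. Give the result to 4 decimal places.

0.6647

The leading error scales as Δt^2; refining by a factor of 2 reduces it by 2^2 = 4.
Extrapolated value = (4·A(Δt/2) − A(Δt)) / (4 − 1)
= (4·0.670673 − 0.688609) / 3
= 1.994083 / 3 = 0.664694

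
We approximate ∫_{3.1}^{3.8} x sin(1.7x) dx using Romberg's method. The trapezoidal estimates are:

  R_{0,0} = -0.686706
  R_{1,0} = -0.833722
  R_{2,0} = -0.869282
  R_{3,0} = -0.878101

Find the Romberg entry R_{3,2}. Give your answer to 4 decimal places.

-0.8810

Richardson extrapolation on the trapezoidal column (denominator 4−1=3):
R_{2,1} = (4·(-0.869282) − (-0.833722)) / 3 = -0.881135
R_{3,1} = (4·(-0.878101) − (-0.869282)) / 3 = -0.881041
R_{3,2} = -0.881041 + (-0.881041 − (-0.881135))/15 = -0.881035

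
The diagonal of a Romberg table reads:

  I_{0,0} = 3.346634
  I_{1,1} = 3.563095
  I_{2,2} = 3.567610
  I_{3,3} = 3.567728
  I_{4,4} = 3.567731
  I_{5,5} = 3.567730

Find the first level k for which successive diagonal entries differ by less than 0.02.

k = 2

|I_{1,1} − I_{0,0}| = 0.216461 ≥ 0.02
|I_{2,2} − I_{1,1}| = 0.004515 < 0.02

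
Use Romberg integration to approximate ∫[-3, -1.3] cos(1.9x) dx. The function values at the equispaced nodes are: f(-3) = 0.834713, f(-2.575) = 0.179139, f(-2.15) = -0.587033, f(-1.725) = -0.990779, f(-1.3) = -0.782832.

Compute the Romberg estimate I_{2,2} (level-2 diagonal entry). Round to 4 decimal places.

I_{0,0} (trapezoid, 1 panel, h=1.7000): 0.044099
I_{1,0} (trapezoid, 2 panels, h=0.8500): -0.476929
I_{2,0} (trapezoid, 4 panels, h=0.4250): -0.583411
I_{1,1} = -0.476929 + (-0.476929 − 0.044099)/3 = -0.650605
I_{2,1} = -0.583411 + (-0.583411 − (-0.476929))/3 = -0.618905
I_{2,2} = -0.618905 + (-0.618905 − (-0.650605))/15 = -0.616792

-0.6168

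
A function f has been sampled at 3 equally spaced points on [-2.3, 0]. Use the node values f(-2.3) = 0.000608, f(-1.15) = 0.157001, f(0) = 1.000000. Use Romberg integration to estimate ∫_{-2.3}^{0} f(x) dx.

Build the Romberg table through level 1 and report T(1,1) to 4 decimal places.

T(0,0) (trapezoid, 1 panel, h=2.3000): 1.150699
T(1,0) (trapezoid, 2 panels, h=1.1500): 0.755901
T(1,1) = 0.755901 + (0.755901 − 1.150699)/3 = 0.624302

0.6243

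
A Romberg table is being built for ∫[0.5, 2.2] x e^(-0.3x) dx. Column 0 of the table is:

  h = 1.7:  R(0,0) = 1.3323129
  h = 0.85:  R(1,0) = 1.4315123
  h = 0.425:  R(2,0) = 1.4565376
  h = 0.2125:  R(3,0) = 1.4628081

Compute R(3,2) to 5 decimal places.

1.46490

R(2,1) = 1.4565376 + (1.4565376 − 1.4315123)/3 = 1.4648794
R(3,1) = 1.4628081 + (1.4628081 − 1.4565376)/3 = 1.4648983
R(3,2) = 1.4648983 + (1.4648983 − 1.4648794)/15 = 1.4648996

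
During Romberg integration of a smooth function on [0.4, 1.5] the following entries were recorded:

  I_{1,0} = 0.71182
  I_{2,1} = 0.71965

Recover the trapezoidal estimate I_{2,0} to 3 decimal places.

From I_{2,1} = (4·I_{2,0} − I_{1,0})/3, solve for I_{2,0}:
4·I_{2,0} = 3·0.71965 + 0.71182 = 2.87077
I_{2,0} = 0.71769

0.718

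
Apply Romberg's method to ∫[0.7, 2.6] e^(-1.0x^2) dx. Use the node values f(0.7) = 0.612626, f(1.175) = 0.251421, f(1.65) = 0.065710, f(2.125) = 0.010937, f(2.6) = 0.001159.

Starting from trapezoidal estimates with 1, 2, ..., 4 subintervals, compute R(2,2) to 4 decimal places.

R(0,0) (trapezoid, 1 panel, h=1.9000): 0.583096
R(1,0) (trapezoid, 2 panels, h=0.9500): 0.353972
R(2,0) (trapezoid, 4 panels, h=0.4750): 0.301606
R(1,1) = 0.353972 + (0.353972 − 0.583096)/3 = 0.277597
R(2,1) = 0.301606 + (0.301606 − 0.353972)/3 = 0.284151
R(2,2) = 0.284151 + (0.284151 − 0.277597)/15 = 0.284588

0.2846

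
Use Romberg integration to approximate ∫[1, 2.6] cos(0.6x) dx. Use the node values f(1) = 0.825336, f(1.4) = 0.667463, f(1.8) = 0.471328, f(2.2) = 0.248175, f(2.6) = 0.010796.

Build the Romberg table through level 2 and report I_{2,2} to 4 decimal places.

0.7255

I_{0,0} (trapezoid, 1 panel, h=1.6000): 0.668906
I_{1,0} (trapezoid, 2 panels, h=0.8000): 0.711515
I_{2,0} (trapezoid, 4 panels, h=0.4000): 0.722013
I_{1,1} = 0.711515 + (0.711515 − 0.668906)/3 = 0.725718
I_{2,1} = 0.722013 + (0.722013 − 0.711515)/3 = 0.725512
I_{2,2} = 0.725512 + (0.725512 − 0.725718)/15 = 0.725498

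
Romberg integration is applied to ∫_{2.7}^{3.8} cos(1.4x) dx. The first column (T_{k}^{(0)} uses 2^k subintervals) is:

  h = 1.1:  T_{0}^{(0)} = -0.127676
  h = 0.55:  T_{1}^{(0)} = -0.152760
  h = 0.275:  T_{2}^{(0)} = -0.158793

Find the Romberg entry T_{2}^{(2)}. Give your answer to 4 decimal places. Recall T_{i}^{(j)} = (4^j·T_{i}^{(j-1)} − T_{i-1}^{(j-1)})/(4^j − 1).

T_{1}^{(1)} = (4·(-0.152760) − (-0.127676)) / 3 = -0.161121
T_{2}^{(1)} = -0.158793 + (-0.158793 − (-0.152760))/3 = -0.160804
T_{2}^{(2)} = (16·(-0.160804) − (-0.161121)) / 15 = -0.160783

-0.1608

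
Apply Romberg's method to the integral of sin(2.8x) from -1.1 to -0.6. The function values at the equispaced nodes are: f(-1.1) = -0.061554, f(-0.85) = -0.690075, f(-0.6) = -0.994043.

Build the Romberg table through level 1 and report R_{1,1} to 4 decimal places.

-0.3180

R_{0,0} (trapezoid, 1 panel, h=0.5000): -0.263899
R_{1,0} (trapezoid, 2 panels, h=0.2500): -0.304468
R_{1,1} = -0.304468 + (-0.304468 − (-0.263899))/3 = -0.317991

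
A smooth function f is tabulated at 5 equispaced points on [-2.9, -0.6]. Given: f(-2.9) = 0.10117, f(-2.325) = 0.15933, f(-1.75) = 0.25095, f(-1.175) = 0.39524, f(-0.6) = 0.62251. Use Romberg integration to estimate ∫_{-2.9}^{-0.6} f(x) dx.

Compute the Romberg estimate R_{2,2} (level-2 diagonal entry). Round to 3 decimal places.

0.660

R_{0,0} (trapezoid, 1 panel, h=2.3000): 0.83223
R_{1,0} (trapezoid, 2 panels, h=1.1500): 0.70471
R_{2,0} (trapezoid, 4 panels, h=0.5750): 0.67123
R_{1,1} = 0.70471 + (0.70471 − 0.83223)/3 = 0.66220
R_{2,1} = 0.67123 + (0.67123 − 0.70471)/3 = 0.66007
R_{2,2} = 0.66007 + (0.66007 − 0.66220)/15 = 0.65993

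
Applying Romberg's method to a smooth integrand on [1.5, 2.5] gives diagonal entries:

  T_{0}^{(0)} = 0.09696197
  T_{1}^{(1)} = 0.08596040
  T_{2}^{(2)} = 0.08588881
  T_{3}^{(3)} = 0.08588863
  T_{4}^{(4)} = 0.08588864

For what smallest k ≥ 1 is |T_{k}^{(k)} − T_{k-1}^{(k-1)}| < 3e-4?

|T_{1}^{(1)} − T_{0}^{(0)}| = 0.01100157 ≥ 3e-4
|T_{2}^{(2)} − T_{1}^{(1)}| = 0.00007159 < 3e-4

k = 2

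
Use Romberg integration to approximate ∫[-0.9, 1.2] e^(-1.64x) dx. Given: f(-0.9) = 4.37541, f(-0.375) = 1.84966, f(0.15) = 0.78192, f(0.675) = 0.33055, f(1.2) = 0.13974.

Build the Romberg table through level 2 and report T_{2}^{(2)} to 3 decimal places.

2.584

T_{0}^{(0)} (trapezoid, 1 panel, h=2.1000): 4.74091
T_{1}^{(0)} (trapezoid, 2 panels, h=1.0500): 3.19147
T_{2}^{(0)} (trapezoid, 4 panels, h=0.5250): 2.74035
T_{1}^{(1)} = 3.19147 + (3.19147 − 4.74091)/3 = 2.67499
T_{2}^{(1)} = 2.74035 + (2.74035 − 3.19147)/3 = 2.58998
T_{2}^{(2)} = 2.58998 + (2.58998 − 2.67499)/15 = 2.58431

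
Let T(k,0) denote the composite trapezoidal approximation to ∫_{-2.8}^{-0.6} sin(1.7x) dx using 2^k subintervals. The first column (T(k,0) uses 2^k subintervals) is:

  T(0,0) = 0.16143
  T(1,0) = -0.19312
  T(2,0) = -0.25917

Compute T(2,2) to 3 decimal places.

-0.279

T(1,1) = (4·(-0.19312) − 0.16143) / 3 = -0.31130
T(2,1) = -0.25917 + (-0.25917 − (-0.19312))/3 = -0.28119
T(2,2) = (16·(-0.28119) − (-0.31130)) / 15 = -0.27918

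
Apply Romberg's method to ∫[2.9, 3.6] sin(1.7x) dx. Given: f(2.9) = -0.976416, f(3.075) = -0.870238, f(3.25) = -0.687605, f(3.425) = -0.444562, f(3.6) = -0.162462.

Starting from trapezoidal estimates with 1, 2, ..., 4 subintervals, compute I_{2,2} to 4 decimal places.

I_{0,0} (trapezoid, 1 panel, h=0.7000): -0.398607
I_{1,0} (trapezoid, 2 panels, h=0.3500): -0.439965
I_{2,0} (trapezoid, 4 panels, h=0.1750): -0.450073
I_{1,1} = -0.439965 + (-0.439965 − (-0.398607))/3 = -0.453751
I_{2,1} = -0.450073 + (-0.450073 − (-0.439965))/3 = -0.453442
I_{2,2} = -0.453442 + (-0.453442 − (-0.453751))/15 = -0.453421

-0.4534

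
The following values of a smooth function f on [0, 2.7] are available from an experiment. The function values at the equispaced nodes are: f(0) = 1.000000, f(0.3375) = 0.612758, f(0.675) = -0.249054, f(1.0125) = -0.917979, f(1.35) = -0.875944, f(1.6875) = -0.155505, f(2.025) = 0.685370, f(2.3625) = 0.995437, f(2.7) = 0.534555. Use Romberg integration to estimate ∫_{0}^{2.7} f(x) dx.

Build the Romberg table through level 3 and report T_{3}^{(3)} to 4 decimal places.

T_{0}^{(0)} (trapezoid, 1 panel, h=2.7000): 2.071649
T_{1}^{(0)} (trapezoid, 2 panels, h=1.3500): -0.146700
T_{2}^{(0)} (trapezoid, 4 panels, h=0.6750): 0.221163
T_{3}^{(0)} (trapezoid, 8 panels, h=0.3375): 0.291047
T_{1}^{(1)} = -0.146700 + (-0.146700 − 2.071649)/3 = -0.886150
T_{2}^{(1)} = 0.221163 + (0.221163 − (-0.146700))/3 = 0.343784
T_{3}^{(1)} = 0.291047 + (0.291047 − 0.221163)/3 = 0.314342
T_{2}^{(2)} = 0.343784 + (0.343784 − (-0.886150))/15 = 0.425780
T_{3}^{(2)} = 0.314342 + (0.314342 − 0.343784)/15 = 0.312379
T_{3}^{(3)} = 0.312379 + (0.312379 − 0.425780)/63 = 0.310579

0.3106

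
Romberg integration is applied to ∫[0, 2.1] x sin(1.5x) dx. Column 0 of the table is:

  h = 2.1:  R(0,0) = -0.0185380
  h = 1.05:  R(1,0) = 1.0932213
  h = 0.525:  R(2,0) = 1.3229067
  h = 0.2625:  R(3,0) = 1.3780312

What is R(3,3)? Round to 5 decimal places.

1.39622

Richardson extrapolation on the trapezoidal column (denominator 4−1=3):
R(1,1) = (4·1.0932213 − (-0.0185380)) / 3 = 1.4638077
R(2,1) = 1.3229067 + (1.3229067 − 1.0932213)/3 = 1.3994685
R(3,1) = (4·1.3780312 − 1.3229067) / 3 = 1.3964060
R(2,2) = (16·1.3994685 − 1.4638077) / 15 = 1.3951792
R(3,2) = 1.3964060 + (1.3964060 − 1.3994685)/15 = 1.3962018
R(3,3) = (64·1.3962018 − 1.3951792) / 63 = 1.3962180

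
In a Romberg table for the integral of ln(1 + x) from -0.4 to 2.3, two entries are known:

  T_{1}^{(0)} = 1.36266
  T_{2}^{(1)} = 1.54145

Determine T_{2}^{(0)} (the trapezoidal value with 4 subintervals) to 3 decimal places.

From T_{2}^{(1)} = (4·T_{2}^{(0)} − T_{1}^{(0)})/3, solve for T_{2}^{(0)}:
4·T_{2}^{(0)} = 3·1.54145 + 1.36266 = 5.98701
T_{2}^{(0)} = 1.49675

1.497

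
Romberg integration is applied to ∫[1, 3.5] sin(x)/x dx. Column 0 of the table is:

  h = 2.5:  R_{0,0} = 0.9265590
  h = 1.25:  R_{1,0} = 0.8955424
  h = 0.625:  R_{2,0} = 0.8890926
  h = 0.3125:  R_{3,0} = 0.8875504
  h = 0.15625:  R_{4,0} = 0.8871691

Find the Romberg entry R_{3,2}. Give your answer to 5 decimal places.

0.88704

R_{2,1} = (4·0.8890926 − 0.8955424) / 3 = 0.8869427
R_{3,1} = 0.8875504 + (0.8875504 − 0.8890926)/3 = 0.8870363
R_{3,2} = 0.8870363 + (0.8870363 − 0.8869427)/15 = 0.8870425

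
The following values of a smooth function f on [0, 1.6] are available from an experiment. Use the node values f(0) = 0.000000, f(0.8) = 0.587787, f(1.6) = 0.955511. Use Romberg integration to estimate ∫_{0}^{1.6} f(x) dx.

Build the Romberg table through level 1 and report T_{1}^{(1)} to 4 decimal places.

0.8818

T_{0}^{(0)} (trapezoid, 1 panel, h=1.6000): 0.764409
T_{1}^{(0)} (trapezoid, 2 panels, h=0.8000): 0.852434
T_{1}^{(1)} = 0.852434 + (0.852434 − 0.764409)/3 = 0.881776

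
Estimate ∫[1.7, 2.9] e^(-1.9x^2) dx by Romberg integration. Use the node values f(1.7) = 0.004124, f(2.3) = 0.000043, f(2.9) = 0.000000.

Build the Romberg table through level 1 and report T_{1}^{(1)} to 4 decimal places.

T_{0}^{(0)} (trapezoid, 1 panel, h=1.2000): 0.002474
T_{1}^{(0)} (trapezoid, 2 panels, h=0.6000): 0.001263
T_{1}^{(1)} = 0.001263 + (0.001263 − 0.002474)/3 = 0.000859

0.0009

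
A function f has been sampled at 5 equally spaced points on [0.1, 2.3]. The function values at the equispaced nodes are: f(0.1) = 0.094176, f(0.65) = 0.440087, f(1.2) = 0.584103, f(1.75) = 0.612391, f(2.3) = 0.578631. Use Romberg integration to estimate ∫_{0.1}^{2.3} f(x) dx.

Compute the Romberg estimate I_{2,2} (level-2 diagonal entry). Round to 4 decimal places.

1.1097

I_{0,0} (trapezoid, 1 panel, h=2.2000): 0.740088
I_{1,0} (trapezoid, 2 panels, h=1.1000): 1.012557
I_{2,0} (trapezoid, 4 panels, h=0.5500): 1.085141
I_{1,1} = 1.012557 + (1.012557 − 0.740088)/3 = 1.103380
I_{2,1} = 1.085141 + (1.085141 − 1.012557)/3 = 1.109336
I_{2,2} = 1.109336 + (1.109336 − 1.103380)/15 = 1.109733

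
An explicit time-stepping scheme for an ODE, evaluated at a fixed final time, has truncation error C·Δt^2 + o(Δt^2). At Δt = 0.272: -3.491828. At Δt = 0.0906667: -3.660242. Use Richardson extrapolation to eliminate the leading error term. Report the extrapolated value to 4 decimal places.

-3.6813

The leading error scales as Δt^2; refining by a factor of 3 reduces it by 3^2 = 9.
Extrapolated value = (9·A(Δt/3) − A(Δt)) / (9 − 1)
= (9·(-3.660242) − (-3.491828)) / 8
= -29.450350 / 8 = -3.681294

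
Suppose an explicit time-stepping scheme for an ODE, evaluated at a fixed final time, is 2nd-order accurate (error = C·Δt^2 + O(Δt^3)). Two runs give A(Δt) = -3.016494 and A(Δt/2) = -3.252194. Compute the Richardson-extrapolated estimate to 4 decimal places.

-3.3308

Extrapolated value = (4·A(Δt/2) − A(Δt)) / (4 − 1)
= (4·(-3.252194) − (-3.016494)) / 3
= -9.992282 / 3 = -3.330761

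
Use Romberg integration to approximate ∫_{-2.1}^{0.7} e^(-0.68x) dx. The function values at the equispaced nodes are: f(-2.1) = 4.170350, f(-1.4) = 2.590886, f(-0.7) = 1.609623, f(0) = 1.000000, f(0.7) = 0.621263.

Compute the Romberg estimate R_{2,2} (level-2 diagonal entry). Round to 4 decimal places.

R_{0,0} (trapezoid, 1 panel, h=2.8000): 6.708258
R_{1,0} (trapezoid, 2 panels, h=1.4000): 5.607601
R_{2,0} (trapezoid, 4 panels, h=0.7000): 5.317421
R_{1,1} = 5.607601 + (5.607601 − 6.708258)/3 = 5.240715
R_{2,1} = 5.317421 + (5.317421 − 5.607601)/3 = 5.220694
R_{2,2} = 5.220694 + (5.220694 − 5.240715)/15 = 5.219359

5.2194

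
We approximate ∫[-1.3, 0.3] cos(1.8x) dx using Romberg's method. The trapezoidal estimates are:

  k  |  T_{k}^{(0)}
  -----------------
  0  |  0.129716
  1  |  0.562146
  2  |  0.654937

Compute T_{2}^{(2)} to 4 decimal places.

T_{1}^{(1)} = (4·0.562146 − 0.129716) / 3 = 0.706289
T_{2}^{(1)} = 0.654937 + (0.654937 − 0.562146)/3 = 0.685867
T_{2}^{(2)} = (16·0.685867 − 0.706289) / 15 = 0.684506

0.6845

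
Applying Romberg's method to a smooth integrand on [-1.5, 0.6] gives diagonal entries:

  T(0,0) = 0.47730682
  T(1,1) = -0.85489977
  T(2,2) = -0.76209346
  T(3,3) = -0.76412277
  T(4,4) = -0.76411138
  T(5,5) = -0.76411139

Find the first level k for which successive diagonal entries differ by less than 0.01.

|T(1,1) − T(0,0)| = 1.33220659 ≥ 0.01
|T(2,2) − T(1,1)| = 0.09280631 ≥ 0.01
|T(3,3) − T(2,2)| = 0.00202931 < 0.01

k = 3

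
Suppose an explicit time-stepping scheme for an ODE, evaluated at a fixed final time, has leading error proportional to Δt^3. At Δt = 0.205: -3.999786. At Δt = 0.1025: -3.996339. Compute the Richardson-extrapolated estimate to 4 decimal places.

-3.9958

The leading error scales as Δt^3; refining by a factor of 2 reduces it by 2^3 = 8.
Extrapolated value = (8·A(Δt/2) − A(Δt)) / (8 − 1)
= (8·(-3.996339) − (-3.999786)) / 7
= -27.970926 / 7 = -3.995847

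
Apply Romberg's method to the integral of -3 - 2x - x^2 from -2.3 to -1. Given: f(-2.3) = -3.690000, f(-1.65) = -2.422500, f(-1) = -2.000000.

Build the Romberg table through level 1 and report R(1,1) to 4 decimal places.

R(0,0) (trapezoid, 1 panel, h=1.3000): -3.698500
R(1,0) (trapezoid, 2 panels, h=0.6500): -3.423875
R(1,1) = -3.423875 + (-3.423875 − (-3.698500))/3 = -3.332333

-3.3323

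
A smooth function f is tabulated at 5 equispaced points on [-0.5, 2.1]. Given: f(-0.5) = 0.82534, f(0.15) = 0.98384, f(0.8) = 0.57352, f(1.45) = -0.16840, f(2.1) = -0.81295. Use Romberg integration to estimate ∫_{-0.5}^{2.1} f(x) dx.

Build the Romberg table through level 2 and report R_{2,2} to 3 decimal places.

R_{0,0} (trapezoid, 1 panel, h=2.6000): 0.01611
R_{1,0} (trapezoid, 2 panels, h=1.3000): 0.75363
R_{2,0} (trapezoid, 4 panels, h=0.6500): 0.90685
R_{1,1} = 0.75363 + (0.75363 − 0.01611)/3 = 0.99947
R_{2,1} = 0.90685 + (0.90685 − 0.75363)/3 = 0.95792
R_{2,2} = 0.95792 + (0.95792 − 0.99947)/15 = 0.95515

0.955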